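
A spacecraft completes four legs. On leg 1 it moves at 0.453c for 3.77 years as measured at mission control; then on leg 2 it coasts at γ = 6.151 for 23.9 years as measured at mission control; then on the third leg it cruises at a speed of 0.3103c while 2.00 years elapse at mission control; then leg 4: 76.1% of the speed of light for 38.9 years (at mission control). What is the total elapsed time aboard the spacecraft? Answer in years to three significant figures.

Leg 1: γ = 1/√(1 − 0.453²) = 1/√0.7948 = 1.122; τ_1 = 3.77/1.122 = 3.361 years.
Leg 2: γ = 6.151; τ_2 = 23.9/6.151 = 3.886 years.
Leg 3: γ = 1/√(1 − 0.3103²) = 1/√0.9037 = 1.052; τ_3 = 2.00/1.052 = 1.901 years.
Leg 4: β = 0.761; γ = 1/√(1 − 0.761²) = 1/√0.4209 = 1.541; τ_4 = 38.9/1.541 = 25.24 years.
Total: 3.361 + 3.886 + 1.901 + 25.24 years.

τ = 34.4 years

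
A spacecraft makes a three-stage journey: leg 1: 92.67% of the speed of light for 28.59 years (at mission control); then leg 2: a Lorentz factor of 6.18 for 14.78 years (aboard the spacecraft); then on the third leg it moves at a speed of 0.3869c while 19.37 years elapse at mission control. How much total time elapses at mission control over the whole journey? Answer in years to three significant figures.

Leg 1: 28.59 years is already measured at mission control.
Leg 2: γ = 6.18; Δt_2 = 6.180 × 14.78 = 91.34 years.
Leg 3: 19.37 years is already measured at mission control.
Total: 28.59 + 91.34 + 19.37 years.

Δt = 139 years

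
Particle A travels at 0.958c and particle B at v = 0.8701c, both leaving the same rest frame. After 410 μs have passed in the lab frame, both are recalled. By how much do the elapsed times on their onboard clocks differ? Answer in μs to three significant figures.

A: γ = 1/√(1 − 0.958²) = 1/√0.08224 = 3.487; τ_A = 410/3.487 = 117.6 μs.
B: γ = 1/√(1 − 0.8701²) = 1/√0.2429 = 2.029; τ_B = 410/2.029 = 202.1 μs.

|τ_A − τ_B| = 84.5 μs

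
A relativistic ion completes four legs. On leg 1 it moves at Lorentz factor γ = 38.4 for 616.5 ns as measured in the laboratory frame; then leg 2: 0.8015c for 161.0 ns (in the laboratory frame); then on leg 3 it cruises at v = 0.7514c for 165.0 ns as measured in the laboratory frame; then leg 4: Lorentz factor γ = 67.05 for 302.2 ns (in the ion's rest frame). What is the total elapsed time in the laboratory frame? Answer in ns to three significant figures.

Leg 1: 616.5 ns is already measured in the laboratory frame.
Leg 2: 161.0 ns is already measured in the laboratory frame.
Leg 3: 165.0 ns is already measured in the laboratory frame.
Leg 4: γ = 67.05; Δt_4 = 67.05 × 302.2 = 2.026×10⁴ ns.
Total: 616.5 + 161.0 + 165.0 + 2.026×10⁴ ns.

Δt = 2.12×10⁴ ns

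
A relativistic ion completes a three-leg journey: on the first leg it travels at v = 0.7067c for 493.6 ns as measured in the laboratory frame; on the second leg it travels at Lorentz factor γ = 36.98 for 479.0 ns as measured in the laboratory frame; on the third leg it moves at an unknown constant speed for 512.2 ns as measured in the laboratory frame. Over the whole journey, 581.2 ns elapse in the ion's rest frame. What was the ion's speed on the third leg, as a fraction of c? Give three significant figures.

β = 0.904

Leg 1: γ = 1/√(1 − 0.7067²) = 1/√0.5006 = 1.413; τ_1 = 493.6/1.413 = 349.2 ns.
Leg 2: γ = 36.98; τ_2 = 479.0/36.98 = 12.95 ns.
Leg 3: speed unknown; τ_3 = 512.2/γ_3.
Total proper time: 349.2 + 12.95 + τ_3 = 581.2, so τ_3 = 581.2 − 362.2 = 219.0 ns.
γ_3 = 512.2/219.0 = 2.339; β = √(1 − 1/γ²) = √0.8172.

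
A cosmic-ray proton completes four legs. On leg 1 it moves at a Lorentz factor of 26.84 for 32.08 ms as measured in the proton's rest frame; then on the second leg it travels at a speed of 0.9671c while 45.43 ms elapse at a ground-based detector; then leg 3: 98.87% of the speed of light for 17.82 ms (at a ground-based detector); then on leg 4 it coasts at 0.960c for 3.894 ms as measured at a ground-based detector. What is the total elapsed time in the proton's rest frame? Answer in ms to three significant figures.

τ = 47.4 ms

Leg 1: 32.08 ms is already measured in the proton's rest frame.
Leg 2: γ = 1/√(1 − 0.9671²) = 1/√0.06472 = 3.931; τ_2 = 45.43/3.931 = 11.56 ms.
Leg 3: β = 0.9887; γ = 1/√(1 − 0.9887²) = 1/√0.02247 = 6.671; τ_3 = 17.82/6.671 = 2.671 ms.
Leg 4: γ = 1/√(1 − 0.960²) = 25/7 ≈ 3.571; τ_4 = 3.894/3.571 = 1.090 ms.
Total: 32.08 + 11.56 + 2.671 + 1.090 ms.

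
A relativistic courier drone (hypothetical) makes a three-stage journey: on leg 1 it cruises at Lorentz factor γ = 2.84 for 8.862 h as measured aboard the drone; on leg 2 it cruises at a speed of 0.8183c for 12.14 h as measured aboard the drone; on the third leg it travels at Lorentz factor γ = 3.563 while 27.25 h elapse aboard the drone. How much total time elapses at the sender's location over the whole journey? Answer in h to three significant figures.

Δt = 143 h

Leg 1: γ = 2.84; Δt_1 = 2.840 × 8.862 = 25.17 h.
Leg 2: γ = 1/√(1 − 0.8183²) = 1/√0.3304 = 1.740; Δt_2 = 1.740 × 12.14 = 21.12 h.
Leg 3: γ = 3.563; Δt_3 = 3.563 × 27.25 = 97.09 h.
Total: 25.17 + 21.12 + 97.09 h.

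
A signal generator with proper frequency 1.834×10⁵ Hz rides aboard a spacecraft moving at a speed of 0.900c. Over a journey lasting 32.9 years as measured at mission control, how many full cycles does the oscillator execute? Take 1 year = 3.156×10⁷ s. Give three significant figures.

γ = 1/√(1 − 0.900²) = 1/√0.1900 = 2.294
The oscillator's own cycle count is N = f × τ where τ is the proper time aboard the spacecraft. τ = Δt/γ = 32.9/2.294 = 14.34 years = 4.526×10⁸ s.
N = 1.834×10⁵ × 4.526×10⁸ = 8.301×10¹³.

N = 8.30×10¹³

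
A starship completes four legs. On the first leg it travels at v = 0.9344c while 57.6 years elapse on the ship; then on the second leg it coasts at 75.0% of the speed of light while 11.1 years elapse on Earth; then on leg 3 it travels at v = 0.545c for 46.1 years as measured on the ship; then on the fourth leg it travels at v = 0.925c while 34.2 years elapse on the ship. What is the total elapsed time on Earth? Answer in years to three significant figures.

Leg 1: γ = 1/√(1 − 0.9344²) = 1/√0.1269 = 2.807; Δt_1 = 2.807 × 57.6 = 161.7 years.
Leg 2: 11.1 years is already measured on Earth.
Leg 3: γ = 1/√(1 − 0.545²) = 1/√0.7030 = 1.193; Δt_3 = 1.193 × 46.1 = 54.98 years.
Leg 4: γ = 1/√(1 − 0.925²) = 1/√0.1444 = 2.632; Δt_4 = 2.632 × 34.2 = 90.01 years.
Total: 161.7 + 11.10 + 54.98 + 90.01 years.

Δt = 318 years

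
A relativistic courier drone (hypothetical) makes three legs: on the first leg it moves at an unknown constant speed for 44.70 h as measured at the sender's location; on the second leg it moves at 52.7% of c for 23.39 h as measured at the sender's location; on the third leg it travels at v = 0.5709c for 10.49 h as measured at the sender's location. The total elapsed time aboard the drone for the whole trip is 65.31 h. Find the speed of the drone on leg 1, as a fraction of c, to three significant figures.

Leg 1: speed unknown; τ_1 = 44.70/γ_1.
Leg 2: β = 0.527; γ = 1/√(1 − 0.527²) = 1/√0.7223 = 1.177; τ_2 = 23.39/1.177 = 19.88 h.
Leg 3: γ = 1/√(1 − 0.5709²) = 1/√0.6741 = 1.218; τ_3 = 10.49/1.218 = 8.612 h.
Total proper time: τ_1 + 19.88 + 8.612 = 65.31, so τ_1 = 65.31 − 28.49 = 36.82 h.
γ_1 = 44.70/36.82 = 1.214; β = √(1 − 1/γ²) = √0.3215.

β = 0.567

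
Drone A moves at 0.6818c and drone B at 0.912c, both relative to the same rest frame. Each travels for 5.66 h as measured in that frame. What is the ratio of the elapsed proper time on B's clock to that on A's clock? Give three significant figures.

A: γ = 1/√(1 − 0.6818²) = 1/√0.5351 = 1.367. B: γ = 1/√(1 − 0.912²) = 1/√0.1683 = 2.438.
τ_A/τ_B = γ_B/γ_A = 2.438/1.367 = 1.783, so τ_B/τ_A = 0.5607.

τ_B/τ_A = 0.561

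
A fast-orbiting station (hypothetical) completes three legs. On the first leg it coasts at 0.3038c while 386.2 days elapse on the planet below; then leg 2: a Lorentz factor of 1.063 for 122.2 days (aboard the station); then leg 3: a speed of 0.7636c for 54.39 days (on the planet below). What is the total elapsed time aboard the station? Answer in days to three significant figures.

τ = 525 days

Leg 1: γ = 1/√(1 − 0.3038²) = 1/√0.9077 = 1.050; τ_1 = 386.2/1.050 = 367.9 days.
Leg 2: 122.2 days is already measured aboard the station.
Leg 3: γ = 1/√(1 − 0.7636²) = 1/√0.4169 = 1.549; τ_3 = 54.39/1.549 = 35.12 days.
Total: 367.9 + 122.2 + 35.12 days.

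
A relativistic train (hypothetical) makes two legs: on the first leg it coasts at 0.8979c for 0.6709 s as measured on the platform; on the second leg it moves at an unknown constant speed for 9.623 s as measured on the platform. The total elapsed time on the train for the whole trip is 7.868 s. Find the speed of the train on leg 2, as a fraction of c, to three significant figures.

Leg 1: γ = 1/√(1 − 0.8979²) = 1/√0.1938 = 2.272; τ_1 = 0.6709/2.272 = 0.2953 s.
Leg 2: speed unknown; τ_2 = 9.623/γ_2.
Total proper time: 0.2953 + τ_2 = 7.868, so τ_2 = 7.868 − 0.2953 = 7.573 s.
γ_2 = 9.623/7.573 = 1.271; β = √(1 − 1/γ²) = √0.3807.

β = 0.617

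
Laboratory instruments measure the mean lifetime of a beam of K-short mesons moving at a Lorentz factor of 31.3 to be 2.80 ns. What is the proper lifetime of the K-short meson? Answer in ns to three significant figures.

τ₀ = 0.0895 ns

γ = 31.3
The lab-frame lifetime is the dilated interval; the proper lifetime is τ₀ = Δt/γ = 2.80/31.30 ns.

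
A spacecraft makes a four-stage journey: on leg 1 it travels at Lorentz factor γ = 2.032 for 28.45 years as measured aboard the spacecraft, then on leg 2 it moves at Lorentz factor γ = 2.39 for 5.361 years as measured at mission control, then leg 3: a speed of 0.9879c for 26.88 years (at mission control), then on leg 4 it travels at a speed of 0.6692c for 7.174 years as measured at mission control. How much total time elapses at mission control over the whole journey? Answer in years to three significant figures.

Δt = 97.2 years

Leg 1: γ = 2.032; Δt_1 = 2.032 × 28.45 = 57.81 years.
Leg 2: 5.361 years is already measured at mission control.
Leg 3: 26.88 years is already measured at mission control.
Leg 4: 7.174 years is already measured at mission control.
Total: 57.81 + 5.361 + 26.88 + 7.174 years.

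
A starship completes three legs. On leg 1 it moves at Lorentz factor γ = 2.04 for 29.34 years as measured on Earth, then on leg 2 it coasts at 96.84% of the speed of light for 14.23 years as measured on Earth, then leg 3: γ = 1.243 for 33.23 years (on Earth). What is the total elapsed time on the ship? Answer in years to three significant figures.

Leg 1: γ = 2.04; τ_1 = 29.34/2.040 = 14.38 years.
Leg 2: β = 0.9684; γ = 1/√(1 − 0.9684²) = 1/√0.06220 = 4.010; τ_2 = 14.23/4.010 = 3.549 years.
Leg 3: γ = 1.243; τ_3 = 33.23/1.243 = 26.73 years.
Total: 14.38 + 3.549 + 26.73 years.

τ = 44.7 years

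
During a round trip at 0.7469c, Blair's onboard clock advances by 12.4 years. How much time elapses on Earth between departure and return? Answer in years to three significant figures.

γ = 1/√(1 − 0.7469²) = 1/√0.4421 = 1.504
Earth-frame duration is the dilated interval: Δt = γτ = 1.504 × 12.4 years.

Δt = 18.6 years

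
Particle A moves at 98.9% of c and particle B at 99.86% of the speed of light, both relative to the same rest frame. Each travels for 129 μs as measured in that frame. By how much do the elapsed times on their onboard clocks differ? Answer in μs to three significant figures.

|τ_A − τ_B| = 12.3 μs

A: β = 0.989; γ = 1/√(1 − 0.989²) = 1/√0.02188 = 6.761; τ_A = 129/6.761 = 19.08 μs.
B: β = 0.9986; γ = 1/√(1 − 0.9986²) = 1/√0.002798 = 18.90; τ_B = 129/18.90 = 6.824 μs.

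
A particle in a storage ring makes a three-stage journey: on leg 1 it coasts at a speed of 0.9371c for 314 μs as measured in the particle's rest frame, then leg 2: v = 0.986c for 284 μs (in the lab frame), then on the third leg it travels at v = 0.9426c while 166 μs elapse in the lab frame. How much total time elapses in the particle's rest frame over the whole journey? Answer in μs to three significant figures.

Leg 1: 314 μs is already measured in the particle's rest frame.
Leg 2: γ = 1/√(1 − 0.986²) = 1/√0.02780 = 5.997; τ_2 = 284/5.997 = 47.36 μs.
Leg 3: γ = 1/√(1 − 0.9426²) = 1/√0.1115 = 2.995; τ_3 = 166/2.995 = 55.43 μs.
Total: 314.0 + 47.36 + 55.43 μs.

τ = 417 μs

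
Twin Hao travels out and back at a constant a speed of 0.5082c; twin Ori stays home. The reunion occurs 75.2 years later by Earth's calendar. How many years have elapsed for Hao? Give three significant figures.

τ = 64.8 years

γ = 1/√(1 − 0.5082²) = 1/√0.7417 = 1.161
Hao's clock measures proper time along the trip: τ = Δt/γ = 75.2/1.161 years.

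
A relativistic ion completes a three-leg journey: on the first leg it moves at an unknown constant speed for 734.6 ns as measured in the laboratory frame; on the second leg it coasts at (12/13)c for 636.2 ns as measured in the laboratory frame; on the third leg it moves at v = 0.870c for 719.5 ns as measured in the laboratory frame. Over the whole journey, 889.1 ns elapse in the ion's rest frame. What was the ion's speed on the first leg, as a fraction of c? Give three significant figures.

Leg 1: speed unknown; τ_1 = 734.6/γ_1.
Leg 2: γ = 1/√(1 − (12/13)²) = 13/5 = 2.600; τ_2 = 636.2/2.600 = 244.7 ns.
Leg 3: γ = 1/√(1 − 0.870²) = 1/√0.2431 = 2.028; τ_3 = 719.5/2.028 = 354.8 ns.
Total proper time: τ_1 + 244.7 + 354.8 = 889.1, so τ_1 = 889.1 − 599.4 = 289.7 ns.
γ_1 = 734.6/289.7 = 2.536; β = √(1 − 1/γ²) = √0.8445.

β = 0.919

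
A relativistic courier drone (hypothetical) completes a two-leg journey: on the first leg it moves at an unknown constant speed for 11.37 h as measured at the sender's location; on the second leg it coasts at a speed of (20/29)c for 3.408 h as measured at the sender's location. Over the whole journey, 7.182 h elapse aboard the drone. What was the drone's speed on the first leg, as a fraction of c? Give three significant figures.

Leg 1: speed unknown; τ_1 = 11.37/γ_1.
Leg 2: γ = 1/√(1 − (20/29)²) = 29/21 ≈ 1.381; τ_2 = 3.408/1.381 = 2.468 h.
Total proper time: τ_1 + 2.468 = 7.182, so τ_1 = 7.182 − 2.468 = 4.714 h.
γ_1 = 11.37/4.714 = 2.412; β = √(1 − 1/γ²) = √0.8281.

β = 0.910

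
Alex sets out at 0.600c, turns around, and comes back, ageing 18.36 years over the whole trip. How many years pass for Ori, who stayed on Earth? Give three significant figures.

Δt = 22.9 years

γ = 1/√(1 − 0.600²) = 5/4 = 1.250
Earth-frame duration is the dilated interval: Δt = γτ = 1.250 × 18.36 years.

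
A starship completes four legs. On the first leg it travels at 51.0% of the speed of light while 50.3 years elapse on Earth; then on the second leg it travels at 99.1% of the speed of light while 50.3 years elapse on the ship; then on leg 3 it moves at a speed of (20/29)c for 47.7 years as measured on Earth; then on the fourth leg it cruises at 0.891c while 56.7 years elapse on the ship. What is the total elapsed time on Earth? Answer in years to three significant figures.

Δt = 599 years

Leg 1: 50.3 years is already measured on Earth.
Leg 2: β = 0.991; γ = 1/√(1 − 0.991²) = 1/√0.01792 = 7.470; Δt_2 = 7.470 × 50.3 = 375.8 years.
Leg 3: 47.7 years is already measured on Earth.
Leg 4: γ = 1/√(1 − 0.891²) = 1/√0.2061 = 2.203; Δt_4 = 2.203 × 56.7 = 124.9 years.
Total: 50.30 + 375.8 + 47.70 + 124.9 years.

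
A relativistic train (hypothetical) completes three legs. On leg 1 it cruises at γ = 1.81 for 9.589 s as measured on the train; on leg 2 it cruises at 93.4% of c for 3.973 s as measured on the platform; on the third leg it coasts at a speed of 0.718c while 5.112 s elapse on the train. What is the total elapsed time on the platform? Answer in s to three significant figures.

Leg 1: γ = 1.81; Δt_1 = 1.810 × 9.589 = 17.36 s.
Leg 2: 3.973 s is already measured on the platform.
Leg 3: γ = 1/√(1 − 0.718²) = 1/√0.4845 = 1.437; Δt_3 = 1.437 × 5.112 = 7.344 s.
Total: 17.36 + 3.973 + 7.344 s.

Δt = 28.7 s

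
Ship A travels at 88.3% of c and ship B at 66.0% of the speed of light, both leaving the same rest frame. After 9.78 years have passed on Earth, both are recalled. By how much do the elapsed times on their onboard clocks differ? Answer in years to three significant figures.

A: β = 0.883; γ = 1/√(1 − 0.883²) = 1/√0.2203 = 2.131; τ_A = 9.78/2.131 = 4.590 years.
B: β = 0.660; γ = 1/√(1 − 0.660²) = 1/√0.5644 = 1.331; τ_B = 9.78/1.331 = 7.347 years.

|τ_A − τ_B| = 2.76 years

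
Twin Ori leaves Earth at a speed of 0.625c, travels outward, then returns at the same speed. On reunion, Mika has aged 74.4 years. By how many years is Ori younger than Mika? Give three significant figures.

Δt − τ = 16.3 years

γ = 1/√(1 − 0.625²) = 1/√0.6094 = 1.281
Ori's elapsed proper time: τ = 74.4/1.281 = 58.08 years.
Age gap = Δt − τ = 74.4 − 58.08 years.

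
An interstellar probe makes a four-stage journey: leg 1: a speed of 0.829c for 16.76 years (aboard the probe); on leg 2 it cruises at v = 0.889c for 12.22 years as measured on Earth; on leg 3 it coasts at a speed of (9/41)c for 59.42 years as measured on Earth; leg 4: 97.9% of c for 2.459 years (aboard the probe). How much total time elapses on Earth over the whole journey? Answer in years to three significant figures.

Δt = 114 years

Leg 1: γ = 1/√(1 − 0.829²) = 1/√0.3128 = 1.788; Δt_1 = 1.788 × 16.76 = 29.97 years.
Leg 2: 12.22 years is already measured on Earth.
Leg 3: 59.42 years is already measured on Earth.
Leg 4: β = 0.979; γ = 1/√(1 − 0.979²) = 1/√0.04156 = 4.905; Δt_4 = 4.905 × 2.459 = 12.06 years.
Total: 29.97 + 12.22 + 59.42 + 12.06 years.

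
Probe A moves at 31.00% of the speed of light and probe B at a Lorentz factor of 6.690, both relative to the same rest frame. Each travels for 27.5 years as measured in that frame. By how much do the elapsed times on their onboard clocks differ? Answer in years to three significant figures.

A: β = 0.3100; γ = 1/√(1 − 0.3100²) = 1/√0.9039 = 1.052; τ_A = 27.5/1.052 = 26.15 years.
B: γ = 6.690; τ_B = 27.5/6.690 = 4.111 years.

|τ_A − τ_B| = 22.0 years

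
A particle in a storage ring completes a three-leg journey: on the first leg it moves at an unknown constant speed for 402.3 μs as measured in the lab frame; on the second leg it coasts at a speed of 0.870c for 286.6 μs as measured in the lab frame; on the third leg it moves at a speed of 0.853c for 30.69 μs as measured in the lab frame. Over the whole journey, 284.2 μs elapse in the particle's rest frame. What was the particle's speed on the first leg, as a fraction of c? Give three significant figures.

Leg 1: speed unknown; τ_1 = 402.3/γ_1.
Leg 2: γ = 1/√(1 − 0.870²) = 1/√0.2431 = 2.028; τ_2 = 286.6/2.028 = 141.3 μs.
Leg 3: γ = 1/√(1 − 0.853²) = 1/√0.2724 = 1.916; τ_3 = 30.69/1.916 = 16.02 μs.
Total proper time: τ_1 + 141.3 + 16.02 = 284.2, so τ_1 = 284.2 − 157.3 = 126.9 μs.
γ_1 = 402.3/126.9 = 3.171; β = √(1 − 1/γ²) = √0.9005.

β = 0.949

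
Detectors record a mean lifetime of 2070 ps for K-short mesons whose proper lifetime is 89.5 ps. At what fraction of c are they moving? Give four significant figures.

γ = Δt/τ₀ = 2070/89.5 = 23.13
β = √(1 − 1/γ²) = √(1 − 0.001869) = √0.9981

β = 0.9991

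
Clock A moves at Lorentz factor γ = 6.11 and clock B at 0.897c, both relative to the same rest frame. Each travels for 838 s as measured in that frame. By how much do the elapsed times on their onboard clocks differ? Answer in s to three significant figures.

A: γ = 6.11; τ_A = 838/6.110 = 137.2 s.
B: γ = 1/√(1 − 0.897²) = 1/√0.1954 = 2.262; τ_B = 838/2.262 = 370.4 s.

|τ_A − τ_B| = 233 s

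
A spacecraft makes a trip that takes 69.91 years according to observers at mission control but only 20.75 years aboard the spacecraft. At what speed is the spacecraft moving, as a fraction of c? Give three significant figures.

v = 0.955c

The proper time is measured aboard the spacecraft (both events occur at the spacecraft's location); Δt is measured at mission control. γ = Δt/τ = 69.91/20.75 = 3.369.
β = √(1 − 1/γ²) = √(1 − 0.08810) = √0.9119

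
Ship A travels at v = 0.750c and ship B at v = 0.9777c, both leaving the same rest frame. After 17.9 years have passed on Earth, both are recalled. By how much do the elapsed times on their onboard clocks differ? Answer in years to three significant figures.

A: γ = 1/√(1 − 0.750²) = 1/√0.4375 = 1.512; τ_A = 17.9/1.512 = 11.84 years.
B: γ = 1/√(1 − 0.9777²) = 1/√0.04410 = 4.762; τ_B = 17.9/4.762 = 3.759 years.

|τ_A − τ_B| = 8.08 years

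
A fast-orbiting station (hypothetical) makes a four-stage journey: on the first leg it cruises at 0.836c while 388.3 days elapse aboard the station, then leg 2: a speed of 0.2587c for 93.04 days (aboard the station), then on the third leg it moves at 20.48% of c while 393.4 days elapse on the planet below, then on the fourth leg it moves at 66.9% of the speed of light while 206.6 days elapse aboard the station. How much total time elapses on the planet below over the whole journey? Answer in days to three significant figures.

Leg 1: γ = 1/√(1 − 0.836²) = 1/√0.3011 = 1.822; Δt_1 = 1.822 × 388.3 = 707.6 days.
Leg 2: γ = 1/√(1 − 0.2587²) = 1/√0.9331 = 1.035; Δt_2 = 1.035 × 93.04 = 96.32 days.
Leg 3: 393.4 days is already measured on the planet below.
Leg 4: β = 0.669; γ = 1/√(1 − 0.669²) = 1/√0.5524 = 1.345; Δt_4 = 1.345 × 206.6 = 278.0 days.
Total: 707.6 + 96.32 + 393.4 + 278.0 days.

Δt = 1480 days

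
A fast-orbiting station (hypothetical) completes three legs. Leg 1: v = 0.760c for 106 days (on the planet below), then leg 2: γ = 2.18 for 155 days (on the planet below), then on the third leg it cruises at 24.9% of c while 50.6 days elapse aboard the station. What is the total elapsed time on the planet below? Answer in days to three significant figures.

Leg 1: 106 days is already measured on the planet below.
Leg 2: 155 days is already measured on the planet below.
Leg 3: β = 0.249; γ = 1/√(1 − 0.249²) = 1/√0.9380 = 1.033; Δt_3 = 1.033 × 50.6 = 52.25 days.
Total: 106.0 + 155.0 + 52.25 days.

Δt = 313 days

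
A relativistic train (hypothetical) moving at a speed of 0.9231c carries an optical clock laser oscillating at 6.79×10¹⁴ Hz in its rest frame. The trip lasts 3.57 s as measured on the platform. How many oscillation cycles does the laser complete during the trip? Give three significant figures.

N = 9.32×10¹⁴

γ = 1/√(1 − 0.9231²) = 1/√0.1479 = 2.600
The oscillator's own cycle count is N = f × τ where τ is the proper time on the train. τ = Δt/γ = 3.57/2.600 = 1.373 s = 1.373×10⁰ s.
N = 6.79×10¹⁴ × 1.373×10⁰ = 9.322×10¹⁴.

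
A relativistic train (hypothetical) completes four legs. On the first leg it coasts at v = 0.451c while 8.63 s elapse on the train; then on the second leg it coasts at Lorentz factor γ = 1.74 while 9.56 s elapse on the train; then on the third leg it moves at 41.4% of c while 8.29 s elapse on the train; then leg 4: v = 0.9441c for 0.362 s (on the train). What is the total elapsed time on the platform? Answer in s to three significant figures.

Δt = 36.5 s

Leg 1: γ = 1/√(1 − 0.451²) = 1/√0.7966 = 1.120; Δt_1 = 1.120 × 8.63 = 9.669 s.
Leg 2: γ = 1.74; Δt_2 = 1.740 × 9.56 = 16.63 s.
Leg 3: β = 0.414; γ = 1/√(1 − 0.414²) = 1/√0.8286 = 1.099; Δt_3 = 1.099 × 8.29 = 9.107 s.
Leg 4: γ = 1/√(1 − 0.9441²) = 1/√0.1087 = 3.033; Δt_4 = 3.033 × 0.362 = 1.098 s.
Total: 9.669 + 16.63 + 9.107 + 1.098 s.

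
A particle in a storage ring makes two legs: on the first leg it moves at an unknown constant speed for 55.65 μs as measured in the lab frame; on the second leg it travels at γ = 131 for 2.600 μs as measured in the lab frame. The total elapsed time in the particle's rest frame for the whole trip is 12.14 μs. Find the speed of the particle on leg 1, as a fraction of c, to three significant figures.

β = 0.976

Leg 1: speed unknown; τ_1 = 55.65/γ_1.
Leg 2: γ = 131; τ_2 = 2.600/131.0 = 0.01985 μs.
Total proper time: τ_1 + 0.01985 = 12.14, so τ_1 = 12.14 − 0.01985 = 12.12 μs.
γ_1 = 55.65/12.12 = 4.592; β = √(1 − 1/γ²) = √0.9526.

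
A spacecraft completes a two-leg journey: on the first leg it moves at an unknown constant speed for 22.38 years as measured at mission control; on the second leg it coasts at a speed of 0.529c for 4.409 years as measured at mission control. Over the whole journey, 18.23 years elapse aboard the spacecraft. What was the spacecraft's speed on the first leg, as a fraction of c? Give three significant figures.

Leg 1: speed unknown; τ_1 = 22.38/γ_1.
Leg 2: γ = 1/√(1 − 0.529²) = 1/√0.7202 = 1.178; τ_2 = 4.409/1.178 = 3.742 years.
Total proper time: τ_1 + 3.742 = 18.23, so τ_1 = 18.23 − 3.742 = 14.49 years.
γ_1 = 22.38/14.49 = 1.545; β = √(1 − 1/γ²) = √0.5809.

β = 0.762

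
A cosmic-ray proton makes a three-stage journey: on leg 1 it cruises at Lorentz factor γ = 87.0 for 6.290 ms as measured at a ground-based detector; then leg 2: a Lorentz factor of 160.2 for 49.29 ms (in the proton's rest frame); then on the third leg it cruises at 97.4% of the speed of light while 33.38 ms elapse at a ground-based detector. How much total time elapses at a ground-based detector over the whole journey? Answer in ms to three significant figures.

Δt = 7940 ms

Leg 1: 6.290 ms is already measured at a ground-based detector.
Leg 2: γ = 160.2; Δt_2 = 160.2 × 49.29 = 7896 ms.
Leg 3: 33.38 ms is already measured at a ground-based detector.
Total: 6.290 + 7896 + 33.38 ms.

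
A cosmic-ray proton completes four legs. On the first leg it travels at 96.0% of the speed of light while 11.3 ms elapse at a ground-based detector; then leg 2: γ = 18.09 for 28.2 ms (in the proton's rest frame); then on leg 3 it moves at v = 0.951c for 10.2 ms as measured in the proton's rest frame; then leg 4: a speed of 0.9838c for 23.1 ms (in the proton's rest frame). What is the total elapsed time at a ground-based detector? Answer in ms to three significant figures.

Leg 1: 11.3 ms is already measured at a ground-based detector.
Leg 2: γ = 18.09; Δt_2 = 18.09 × 28.2 = 510.1 ms.
Leg 3: γ = 1/√(1 − 0.951²) = 1/√0.09560 = 3.234; Δt_3 = 3.234 × 10.2 = 32.99 ms.
Leg 4: γ = 1/√(1 − 0.9838²) = 1/√0.03214 = 5.578; Δt_4 = 5.578 × 23.1 = 128.9 ms.
Total: 11.30 + 510.1 + 32.99 + 128.9 ms.

Δt = 683 ms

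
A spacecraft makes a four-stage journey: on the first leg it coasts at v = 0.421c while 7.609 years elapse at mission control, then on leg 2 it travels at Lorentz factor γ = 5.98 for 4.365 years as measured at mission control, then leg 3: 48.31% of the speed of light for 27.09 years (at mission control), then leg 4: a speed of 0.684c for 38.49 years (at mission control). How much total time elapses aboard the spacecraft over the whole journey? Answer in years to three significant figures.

τ = 59.4 years

Leg 1: γ = 1/√(1 − 0.421²) = 1/√0.8228 = 1.102; τ_1 = 7.609/1.102 = 6.902 years.
Leg 2: γ = 5.98; τ_2 = 4.365/5.980 = 0.7299 years.
Leg 3: β = 0.4831; γ = 1/√(1 − 0.4831²) = 1/√0.7666 = 1.142; τ_3 = 27.09/1.142 = 23.72 years.
Leg 4: γ = 1/√(1 − 0.684²) = 1/√0.5321 = 1.371; τ_4 = 38.49/1.371 = 28.08 years.
Total: 6.902 + 0.7299 + 23.72 + 28.08 years.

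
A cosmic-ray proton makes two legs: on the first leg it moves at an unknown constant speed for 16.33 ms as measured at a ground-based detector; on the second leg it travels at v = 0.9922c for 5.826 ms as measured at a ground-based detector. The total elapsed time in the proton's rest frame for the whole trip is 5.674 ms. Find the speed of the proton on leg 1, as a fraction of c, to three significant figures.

β = 0.953

Leg 1: speed unknown; τ_1 = 16.33/γ_1.
Leg 2: γ = 1/√(1 − 0.9922²) = 1/√0.01554 = 8.022; τ_2 = 5.826/8.022 = 0.7262 ms.
Total proper time: τ_1 + 0.7262 = 5.674, so τ_1 = 5.674 − 0.7262 = 4.948 ms.
γ_1 = 16.33/4.948 = 3.300; β = √(1 − 1/γ²) = √0.9082.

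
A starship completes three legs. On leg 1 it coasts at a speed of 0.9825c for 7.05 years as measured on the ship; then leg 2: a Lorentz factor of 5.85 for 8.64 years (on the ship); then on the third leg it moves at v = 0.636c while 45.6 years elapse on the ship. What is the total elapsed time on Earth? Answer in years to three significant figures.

Δt = 147 years

Leg 1: γ = 1/√(1 − 0.9825²) = 1/√0.03469 = 5.369; Δt_1 = 5.369 × 7.05 = 37.85 years.
Leg 2: γ = 5.85; Δt_2 = 5.850 × 8.64 = 50.54 years.
Leg 3: γ = 1/√(1 − 0.636²) = 1/√0.5955 = 1.296; Δt_3 = 1.296 × 45.6 = 59.09 years.
Total: 37.85 + 50.54 + 59.09 years.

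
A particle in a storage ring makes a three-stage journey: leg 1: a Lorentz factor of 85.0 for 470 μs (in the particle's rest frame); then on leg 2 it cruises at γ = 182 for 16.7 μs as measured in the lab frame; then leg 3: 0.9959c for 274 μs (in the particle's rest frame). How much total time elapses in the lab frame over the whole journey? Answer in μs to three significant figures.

Δt = 4.30×10⁴ μs

Leg 1: γ = 85.0; Δt_1 = 85.00 × 470 = 3.995×10⁴ μs.
Leg 2: 16.7 μs is already measured in the lab frame.
Leg 3: γ = 1/√(1 − 0.9959²) = 1/√0.008183 = 11.05; Δt_3 = 11.05 × 274 = 3029 μs.
Total: 3.995×10⁴ + 16.70 + 3029 μs.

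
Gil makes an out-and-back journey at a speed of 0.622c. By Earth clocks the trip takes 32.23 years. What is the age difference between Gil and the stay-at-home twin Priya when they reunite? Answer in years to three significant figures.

Δt − τ = 6.99 years

γ = 1/√(1 − 0.622²) = 1/√0.6131 = 1.277
Gil's elapsed proper time: τ = 32.23/1.277 = 25.24 years.
Age gap = Δt − τ = 32.23 − 25.24 years.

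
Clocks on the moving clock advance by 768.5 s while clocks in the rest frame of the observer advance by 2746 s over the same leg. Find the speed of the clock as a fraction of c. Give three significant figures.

β = 0.960

The proper time is measured on the moving clock (both events occur at the clock's location); Δt is measured in the rest frame of the observer. γ = Δt/τ = 2746/768.5 = 3.573.
β = √(1 − 1/γ²) = √(1 − 0.07832) = √0.9217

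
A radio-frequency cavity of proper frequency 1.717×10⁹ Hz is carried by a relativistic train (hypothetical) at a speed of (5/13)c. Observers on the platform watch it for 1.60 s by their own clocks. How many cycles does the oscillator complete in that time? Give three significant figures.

N = 2.54×10⁹

γ = 1/√(1 − (5/13)²) = 13/12 ≈ 1.083
During 1.60 s of lab time, the oscillator's proper time advances by τ = Δt/γ = 1.60/1.083 = 1.477 s = 1.477×10⁰ s.
N = f × τ = 1.717×10⁹ × 1.477×10⁰ = 2.536×10⁹.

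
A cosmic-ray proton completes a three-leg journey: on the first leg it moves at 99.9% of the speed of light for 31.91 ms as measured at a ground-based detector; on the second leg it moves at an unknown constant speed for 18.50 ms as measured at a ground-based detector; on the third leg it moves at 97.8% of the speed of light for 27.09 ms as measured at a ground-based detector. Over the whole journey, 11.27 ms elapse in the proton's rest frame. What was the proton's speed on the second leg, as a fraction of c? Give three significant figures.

Leg 1: β = 0.999; γ = 1/√(1 − 0.999²) = 1/√0.001999 = 22.37; τ_1 = 31.91/22.37 = 1.427 ms.
Leg 2: speed unknown; τ_2 = 18.50/γ_2.
Leg 3: β = 0.978; γ = 1/√(1 − 0.978²) = 1/√0.04352 = 4.794; τ_3 = 27.09/4.794 = 5.651 ms.
Total proper time: 1.427 + τ_2 + 5.651 = 11.27, so τ_2 = 11.27 − 7.078 = 4.192 ms.
γ_2 = 18.50/4.192 = 4.413; β = √(1 − 1/γ²) = √0.9487.

β = 0.974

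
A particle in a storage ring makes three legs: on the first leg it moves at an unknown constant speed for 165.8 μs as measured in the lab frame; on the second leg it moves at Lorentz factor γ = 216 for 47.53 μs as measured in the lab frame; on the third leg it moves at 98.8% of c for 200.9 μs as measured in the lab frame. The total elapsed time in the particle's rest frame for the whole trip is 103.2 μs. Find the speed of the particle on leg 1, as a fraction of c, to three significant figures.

β = 0.901

Leg 1: speed unknown; τ_1 = 165.8/γ_1.
Leg 2: γ = 216; τ_2 = 47.53/216.0 = 0.2200 μs.
Leg 3: β = 0.988; γ = 1/√(1 − 0.988²) = 1/√0.02386 = 6.474; τ_3 = 200.9/6.474 = 31.03 μs.
Total proper time: τ_1 + 0.2200 + 31.03 = 103.2, so τ_1 = 103.2 − 31.25 = 71.95 μs.
γ_1 = 165.8/71.95 = 2.304; β = √(1 − 1/γ²) = √0.8117.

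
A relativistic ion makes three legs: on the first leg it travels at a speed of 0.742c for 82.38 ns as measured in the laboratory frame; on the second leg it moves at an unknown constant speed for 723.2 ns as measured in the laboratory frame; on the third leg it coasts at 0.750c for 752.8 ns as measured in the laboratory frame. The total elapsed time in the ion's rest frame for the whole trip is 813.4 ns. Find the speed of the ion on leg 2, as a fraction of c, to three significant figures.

β = 0.933

Leg 1: γ = 1/√(1 − 0.742²) = 1/√0.4494 = 1.492; τ_1 = 82.38/1.492 = 55.23 ns.
Leg 2: speed unknown; τ_2 = 723.2/γ_2.
Leg 3: γ = 1/√(1 − 0.750²) = 1/√0.4375 = 1.512; τ_3 = 752.8/1.512 = 497.9 ns.
Total proper time: 55.23 + τ_2 + 497.9 = 813.4, so τ_2 = 813.4 − 553.2 = 260.2 ns.
γ_2 = 723.2/260.2 = 2.779; β = √(1 − 1/γ²) = √0.8705.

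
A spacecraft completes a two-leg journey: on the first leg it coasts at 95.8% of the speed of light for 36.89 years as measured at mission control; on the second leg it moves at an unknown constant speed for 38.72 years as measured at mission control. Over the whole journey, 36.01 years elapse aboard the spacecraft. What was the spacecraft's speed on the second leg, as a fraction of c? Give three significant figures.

Leg 1: β = 0.958; γ = 1/√(1 − 0.958²) = 1/√0.08224 = 3.487; τ_1 = 36.89/3.487 = 10.58 years.
Leg 2: speed unknown; τ_2 = 38.72/γ_2.
Total proper time: 10.58 + τ_2 = 36.01, so τ_2 = 36.01 − 10.58 = 25.43 years.
γ_2 = 38.72/25.43 = 1.523; β = √(1 − 1/γ²) = √0.5686.

β = 0.754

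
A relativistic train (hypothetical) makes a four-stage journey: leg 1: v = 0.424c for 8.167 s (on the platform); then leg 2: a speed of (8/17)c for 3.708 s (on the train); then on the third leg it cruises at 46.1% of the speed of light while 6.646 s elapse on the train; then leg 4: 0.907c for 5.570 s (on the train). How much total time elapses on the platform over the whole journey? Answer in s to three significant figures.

Leg 1: 8.167 s is already measured on the platform.
Leg 2: γ = 1/√(1 − (8/17)²) = 17/15 ≈ 1.133; Δt_2 = 1.133 × 3.708 = 4.202 s.
Leg 3: β = 0.461; γ = 1/√(1 − 0.461²) = 1/√0.7875 = 1.127; Δt_3 = 1.127 × 6.646 = 7.489 s.
Leg 4: γ = 1/√(1 − 0.907²) = 1/√0.1774 = 2.375; Δt_4 = 2.375 × 5.570 = 13.23 s.
Total: 8.167 + 4.202 + 7.489 + 13.23 s.

Δt = 33.1 s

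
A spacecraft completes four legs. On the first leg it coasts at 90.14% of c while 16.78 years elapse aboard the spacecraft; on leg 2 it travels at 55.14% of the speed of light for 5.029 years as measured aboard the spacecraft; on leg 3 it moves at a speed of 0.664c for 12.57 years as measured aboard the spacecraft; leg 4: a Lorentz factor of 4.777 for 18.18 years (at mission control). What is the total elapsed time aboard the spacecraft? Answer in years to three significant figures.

τ = 38.2 years

Leg 1: 16.78 years is already measured aboard the spacecraft.
Leg 2: 5.029 years is already measured aboard the spacecraft.
Leg 3: 12.57 years is already measured aboard the spacecraft.
Leg 4: γ = 4.777; τ_4 = 18.18/4.777 = 3.806 years.
Total: 16.78 + 5.029 + 12.57 + 3.806 years.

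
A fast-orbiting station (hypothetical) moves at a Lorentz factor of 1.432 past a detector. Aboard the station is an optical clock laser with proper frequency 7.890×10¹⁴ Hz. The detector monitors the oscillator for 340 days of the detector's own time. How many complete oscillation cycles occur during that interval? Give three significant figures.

γ = 1.432
During 340 days of lab time, the oscillator's proper time advances by τ = Δt/γ = 340/1.432 = 237.4 days = 2.051×10⁷ s.
N = f × τ = 7.890×10¹⁴ × 2.051×10⁷ = 1.619×10²².

N = 1.62×10²²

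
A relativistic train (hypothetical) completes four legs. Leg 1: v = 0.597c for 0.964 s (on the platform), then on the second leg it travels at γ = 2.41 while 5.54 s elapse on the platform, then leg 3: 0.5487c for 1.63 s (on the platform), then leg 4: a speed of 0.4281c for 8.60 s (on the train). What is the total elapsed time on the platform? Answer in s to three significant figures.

Leg 1: 0.964 s is already measured on the platform.
Leg 2: 5.54 s is already measured on the platform.
Leg 3: 1.63 s is already measured on the platform.
Leg 4: γ = 1/√(1 − 0.4281²) = 1/√0.8167 = 1.107; Δt_4 = 1.107 × 8.60 = 9.516 s.
Total: 0.9640 + 5.540 + 1.630 + 9.516 s.

Δt = 17.7 s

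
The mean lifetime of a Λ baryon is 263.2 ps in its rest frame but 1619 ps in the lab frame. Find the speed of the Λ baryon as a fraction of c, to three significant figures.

γ = Δt/τ₀ = 1619/263.2 = 6.151
β = √(1 − 1/γ²) = √(1 − 0.02643) = √0.9736

β = 0.987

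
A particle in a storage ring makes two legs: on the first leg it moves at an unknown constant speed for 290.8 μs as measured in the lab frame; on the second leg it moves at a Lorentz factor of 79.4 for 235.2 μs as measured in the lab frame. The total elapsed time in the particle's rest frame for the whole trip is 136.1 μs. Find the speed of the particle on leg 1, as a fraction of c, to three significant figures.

β = 0.889

Leg 1: speed unknown; τ_1 = 290.8/γ_1.
Leg 2: γ = 79.4; τ_2 = 235.2/79.40 = 2.962 μs.
Total proper time: τ_1 + 2.962 = 136.1, so τ_1 = 136.1 − 2.962 = 133.1 μs.
γ_1 = 290.8/133.1 = 2.184; β = √(1 − 1/γ²) = √0.7904.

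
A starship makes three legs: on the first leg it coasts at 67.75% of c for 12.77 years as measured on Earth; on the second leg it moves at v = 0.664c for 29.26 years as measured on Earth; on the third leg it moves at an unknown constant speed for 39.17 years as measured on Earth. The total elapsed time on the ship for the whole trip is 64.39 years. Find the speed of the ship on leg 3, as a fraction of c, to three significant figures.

Leg 1: β = 0.6775; γ = 1/√(1 − 0.6775²) = 1/√0.5410 = 1.360; τ_1 = 12.77/1.360 = 9.393 years.
Leg 2: γ = 1/√(1 − 0.664²) = 1/√0.5591 = 1.337; τ_2 = 29.26/1.337 = 21.88 years.
Leg 3: speed unknown; τ_3 = 39.17/γ_3.
Total proper time: 9.393 + 21.88 + τ_3 = 64.39, so τ_3 = 64.39 − 31.27 = 33.12 years.
γ_3 = 39.17/33.12 = 1.183; β = √(1 − 1/γ²) = √0.2851.

β = 0.534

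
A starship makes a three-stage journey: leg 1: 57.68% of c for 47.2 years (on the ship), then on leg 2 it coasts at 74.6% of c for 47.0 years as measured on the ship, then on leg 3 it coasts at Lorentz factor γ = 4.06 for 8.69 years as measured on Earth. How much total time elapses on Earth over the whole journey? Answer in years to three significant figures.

Leg 1: β = 0.5768; γ = 1/√(1 − 0.5768²) = 1/√0.6673 = 1.224; Δt_1 = 1.224 × 47.2 = 57.78 years.
Leg 2: β = 0.746; γ = 1/√(1 − 0.746²) = 1/√0.4435 = 1.502; Δt_2 = 1.502 × 47.0 = 70.58 years.
Leg 3: 8.69 years is already measured on Earth.
Total: 57.78 + 70.58 + 8.690 years.

Δt = 137 years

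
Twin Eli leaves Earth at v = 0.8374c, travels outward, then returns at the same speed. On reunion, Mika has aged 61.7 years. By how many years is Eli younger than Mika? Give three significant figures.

Δt − τ = 28.0 years

γ = 1/√(1 − 0.8374²) = 1/√0.2988 = 1.830
Eli's elapsed proper time: τ = 61.7/1.830 = 33.72 years.
Age gap = Δt − τ = 61.7 − 33.72 years.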